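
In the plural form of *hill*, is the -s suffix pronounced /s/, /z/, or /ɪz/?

The stem *hill* ends in a voiced non-sibilant sound.
The plural suffix surfaces as /ɪz/ after sibilants, /s/ after other voiceless consonants, and /z/ after other voiced sounds.
So the plural -s on *hill* is pronounced /z/.

/z/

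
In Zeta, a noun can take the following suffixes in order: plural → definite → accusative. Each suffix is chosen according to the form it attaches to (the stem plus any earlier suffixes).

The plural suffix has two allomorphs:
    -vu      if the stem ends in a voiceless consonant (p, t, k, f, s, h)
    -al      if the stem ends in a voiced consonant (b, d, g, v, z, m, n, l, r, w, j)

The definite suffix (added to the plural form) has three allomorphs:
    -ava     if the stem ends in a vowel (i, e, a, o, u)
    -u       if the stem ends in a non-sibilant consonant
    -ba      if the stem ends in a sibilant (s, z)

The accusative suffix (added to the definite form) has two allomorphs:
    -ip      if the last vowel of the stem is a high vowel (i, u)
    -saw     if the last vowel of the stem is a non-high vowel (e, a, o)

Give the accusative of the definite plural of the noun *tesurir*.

tesuriraluip

The final consonant of *tesurir* is /r/, which is voiced, so the plural suffix is -al, giving *tesuriral*.
The final sound of the plural form *tesuriral* is /l/, which is a non-sibilant consonant, so the definite suffix is -u, giving *tesuriralu*.
The definite form *tesuriralu* — last vowel /u/ (a high vowel) → -ip → *tesuriraluip*.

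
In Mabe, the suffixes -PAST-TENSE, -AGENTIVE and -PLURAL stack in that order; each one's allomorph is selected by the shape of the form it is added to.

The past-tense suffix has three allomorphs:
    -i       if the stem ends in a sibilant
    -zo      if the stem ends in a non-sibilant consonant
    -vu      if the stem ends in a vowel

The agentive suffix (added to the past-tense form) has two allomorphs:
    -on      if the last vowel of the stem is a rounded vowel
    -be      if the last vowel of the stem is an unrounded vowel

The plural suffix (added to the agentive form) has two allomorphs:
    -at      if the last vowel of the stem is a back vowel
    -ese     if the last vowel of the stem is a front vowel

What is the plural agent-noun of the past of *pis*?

*pis*: final sound = /s/, a sibilant → -i → *pisi*.
The last vowel of the past-tense form *pisi* is /i/, which is an unrounded vowel, so the agentive suffix is -be, giving *pisibe*.
Since the last vowel of the agentive form *pisibe* is /e/ (a front vowel), it takes -ese, giving *pisibeese*.

pisibeese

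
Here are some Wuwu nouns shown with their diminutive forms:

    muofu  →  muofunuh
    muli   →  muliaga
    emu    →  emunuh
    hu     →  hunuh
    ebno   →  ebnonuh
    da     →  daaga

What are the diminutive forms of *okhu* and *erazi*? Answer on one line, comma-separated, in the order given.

okhunuh, eraziaga

Looking at the last vowel of each stem: -nuh when the last vowel of the stem is a rounded vowel (*muofu*, *emu*, *hu*, *ebno*); -aga when the last vowel of the stem is an unrounded vowel (*muli*, *da*).
*okhu*: last vowel = /u/, a rounded vowel → -nuh → *okhunuh*.
*erazi*: last vowel = /i/, an unrounded vowel → -aga → *eraziaga*.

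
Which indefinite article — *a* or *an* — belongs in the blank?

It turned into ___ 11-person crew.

The indefinite article is chosen by the initial *sound* of the following word, not its spelling.
The number *11* is spoken "eleven", beginning with /ɪˈlɛvən/ — a vowel sound.
So the article is *an*: It turned into an 11-person crew.

an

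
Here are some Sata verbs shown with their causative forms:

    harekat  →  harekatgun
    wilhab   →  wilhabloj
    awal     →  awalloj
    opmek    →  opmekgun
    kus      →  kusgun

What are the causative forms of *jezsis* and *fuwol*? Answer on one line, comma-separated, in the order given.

The suffix is conditioned by the final consonant: -gun when the stem ends in a voiceless consonant (*harekat*, *opmek*, *kus*); -loj when the stem ends in a voiced consonant (*wilhab*, *awal*).
The final consonant of *jezsis* is /s/, which is voiceless, so the suffix is -gun, giving *jezsisgun*.
Since the final consonant of *fuwol* is /l/ (voiced), it takes -loj, giving *fuwolloj*.

jezsisgun, fuwolloj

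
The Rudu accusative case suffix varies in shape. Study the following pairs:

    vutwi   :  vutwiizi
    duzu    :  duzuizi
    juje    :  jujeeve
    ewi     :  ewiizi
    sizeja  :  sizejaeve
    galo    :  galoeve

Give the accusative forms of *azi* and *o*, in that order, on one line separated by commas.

aziizi, oeve

The pattern is height harmony: -izi when the last vowel of the stem is a high vowel (*vutwi*, *duzu*, *ewi*); -eve when the last vowel of the stem is a non-high vowel (*juje*, *sizeja*, *galo*).
Since the last vowel of *azi* is /i/ (a high vowel), it takes -izi, giving *aziizi*.
*o*: last vowel = /o/, a non-high vowel → -eve → *oeve*.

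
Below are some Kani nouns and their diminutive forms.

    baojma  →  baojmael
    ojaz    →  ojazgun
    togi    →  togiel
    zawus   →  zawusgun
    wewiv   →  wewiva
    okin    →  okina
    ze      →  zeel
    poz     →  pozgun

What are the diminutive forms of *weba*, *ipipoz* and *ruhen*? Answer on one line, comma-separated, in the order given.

webael, ipipozgun, ruhena

The alternation tracks the final sound of the stem — -gun when the stem ends in a sibilant (*ojaz*, *zawus*, *poz*); -a when the stem ends in a non-sibilant consonant (*wewiv*, *okin*); -el when the stem ends in a vowel (*baojma*, *togi*, *ze*).
Since the final sound of *weba* is /a/ (a vowel), it takes -el, giving *webael*.
Since the final sound of *ipipoz* is /z/ (a sibilant), it takes -gun, giving *ipipozgun*.
Since the final sound of *ruhen* is /n/ (a non-sibilant consonant), it takes -a, giving *ruhena*.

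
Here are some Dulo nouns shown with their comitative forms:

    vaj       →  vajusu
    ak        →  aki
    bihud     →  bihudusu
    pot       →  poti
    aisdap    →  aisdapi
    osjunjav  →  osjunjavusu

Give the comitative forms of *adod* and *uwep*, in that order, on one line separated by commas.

The pattern is voicing of the final consonant: -i when the stem ends in a voiceless consonant (*ak*, *pot*, *aisdap*); -usu when the stem ends in a voiced consonant (*vaj*, *bihud*, *osjunjav*).
*adod* — final consonant /d/ (voiced) → -usu → *adodusu*.
*uwep*: final consonant = /p/, voiceless → -i → *uwepi*.

adodusu, uwepi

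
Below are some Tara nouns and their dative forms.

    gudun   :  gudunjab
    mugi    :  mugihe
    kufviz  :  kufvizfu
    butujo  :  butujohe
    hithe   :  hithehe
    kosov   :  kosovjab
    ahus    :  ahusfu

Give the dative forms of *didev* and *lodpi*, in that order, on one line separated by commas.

didevjab, lodpihe

The pattern is sibilance of the final sound: -fu when the stem ends in a sibilant (*kufviz*, *ahus*); -jab when the stem ends in a non-sibilant consonant (*gudun*, *kosov*); -he when the stem ends in a vowel (*mugi*, *butujo*, *hithe*).
The final sound of *didev* is /v/, which is a non-sibilant consonant, so the suffix is -jab, giving *didevjab*.
*lodpi* — final sound /i/ (a vowel) → -he → *lodpihe*.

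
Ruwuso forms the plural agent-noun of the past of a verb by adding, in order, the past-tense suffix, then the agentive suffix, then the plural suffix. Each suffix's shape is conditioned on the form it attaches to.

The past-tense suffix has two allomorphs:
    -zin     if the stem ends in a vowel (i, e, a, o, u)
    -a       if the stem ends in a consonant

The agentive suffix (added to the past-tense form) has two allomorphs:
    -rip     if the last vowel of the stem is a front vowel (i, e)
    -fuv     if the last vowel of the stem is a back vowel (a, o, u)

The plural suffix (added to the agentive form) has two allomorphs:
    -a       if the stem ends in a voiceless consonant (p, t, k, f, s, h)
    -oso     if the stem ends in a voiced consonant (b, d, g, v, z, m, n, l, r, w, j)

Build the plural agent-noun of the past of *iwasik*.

iwasikafuvoso

The final sound of *iwasik* is /k/, which is a consonant, so the past-tense suffix is -a, giving *iwasika*.
Since the last vowel of the past-tense form *iwasika* is /a/ (a back vowel), it takes -fuv, giving *iwasikafuv*.
Since the final consonant of the agentive form *iwasikafuv* is /v/ (voiced), it takes -oso, giving *iwasikafuvoso*.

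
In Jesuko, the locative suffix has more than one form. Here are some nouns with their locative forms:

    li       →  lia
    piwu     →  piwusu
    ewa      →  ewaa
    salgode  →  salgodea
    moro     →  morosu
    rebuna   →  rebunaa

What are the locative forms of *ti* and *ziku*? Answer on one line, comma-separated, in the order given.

The pattern is rounding harmony: -su when the last vowel of the stem is a rounded vowel (*piwu*, *moro*); -a when the last vowel of the stem is an unrounded vowel (*li*, *ewa*, *salgode*, *rebuna*).
Since the last vowel of *ti* is /i/ (an unrounded vowel), it takes -a, giving *tia*.
*ziku*: last vowel = /u/, a rounded vowel → -su → *zikusu*.

tia, zikusu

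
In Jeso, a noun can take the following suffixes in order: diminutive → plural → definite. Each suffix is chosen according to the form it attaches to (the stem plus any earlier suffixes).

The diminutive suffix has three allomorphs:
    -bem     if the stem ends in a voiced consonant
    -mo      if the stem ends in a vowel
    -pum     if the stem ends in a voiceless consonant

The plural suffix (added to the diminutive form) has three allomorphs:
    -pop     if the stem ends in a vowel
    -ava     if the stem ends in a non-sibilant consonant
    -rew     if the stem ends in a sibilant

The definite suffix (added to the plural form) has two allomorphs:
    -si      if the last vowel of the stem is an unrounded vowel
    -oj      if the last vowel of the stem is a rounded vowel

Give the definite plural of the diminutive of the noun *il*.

*il*: final sound = /l/, a voiced consonant → -bem → *ilbem*.
The final sound of the diminutive form *ilbem* is /m/, which is a non-sibilant consonant, so the plural suffix is -ava, giving *ilbemava*.
The plural form *ilbemava*: last vowel = /a/, an unrounded vowel → -si → *ilbemavasi*.

ilbemavasi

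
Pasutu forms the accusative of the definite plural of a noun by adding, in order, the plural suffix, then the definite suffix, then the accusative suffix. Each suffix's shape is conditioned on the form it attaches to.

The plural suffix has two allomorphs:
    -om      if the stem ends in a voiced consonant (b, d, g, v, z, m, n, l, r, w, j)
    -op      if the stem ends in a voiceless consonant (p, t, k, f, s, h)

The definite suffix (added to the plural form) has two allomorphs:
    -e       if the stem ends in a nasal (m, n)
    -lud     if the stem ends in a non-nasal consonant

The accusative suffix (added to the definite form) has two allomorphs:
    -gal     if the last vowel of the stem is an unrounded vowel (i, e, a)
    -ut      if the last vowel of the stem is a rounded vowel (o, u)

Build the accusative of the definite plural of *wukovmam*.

wukovmamomegal

Since the final consonant of *wukovmam* is /m/ (voiced), it takes -om, giving *wukovmamom*.
Since the final consonant of the plural form *wukovmamom* is /m/ (a nasal), it takes -e, giving *wukovmamome*.
Since the last vowel of the definite form *wukovmamome* is /e/ (an unrounded vowel), it takes -gal, giving *wukovmamomegal*.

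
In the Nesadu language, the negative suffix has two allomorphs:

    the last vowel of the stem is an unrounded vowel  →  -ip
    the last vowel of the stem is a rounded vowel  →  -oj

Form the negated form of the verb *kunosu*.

Since the last vowel of *kunosu* is /u/ (a rounded vowel), it takes -oj, giving *kunosuoj*.

kunosuoj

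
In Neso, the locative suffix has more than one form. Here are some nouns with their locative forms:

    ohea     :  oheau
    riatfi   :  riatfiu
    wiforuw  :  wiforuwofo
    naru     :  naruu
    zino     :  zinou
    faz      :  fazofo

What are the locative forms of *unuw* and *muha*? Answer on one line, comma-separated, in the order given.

Looking at the final sound of each stem: -ofo when the stem ends in a consonant (*wiforuw*, *faz*); -u when the stem ends in a vowel (*ohea*, *riatfi*, *naru*, *zino*).
*unuw* — final sound /w/ (a consonant) → -ofo → *unuwofo*.
The final sound of *muha* is /a/, which is a vowel, so the suffix is -u, giving *muhau*.

unuwofo, muhau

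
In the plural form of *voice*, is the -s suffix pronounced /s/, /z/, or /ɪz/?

The stem *voice* ends in a sibilant (/s, z, ʃ, ʒ, tʃ, dʒ/).
The plural suffix surfaces as /ɪz/ after sibilants, /s/ after other voiceless consonants, and /z/ after other voiced sounds.
So the plural -s on *voice* is pronounced /ɪz/.

/ɪz/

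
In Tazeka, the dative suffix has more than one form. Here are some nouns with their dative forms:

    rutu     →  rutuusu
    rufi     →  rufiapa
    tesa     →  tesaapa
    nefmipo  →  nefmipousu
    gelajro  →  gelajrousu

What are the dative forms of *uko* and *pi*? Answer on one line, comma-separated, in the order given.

ukousu, piapa

The alternation tracks the last vowel of the stem — -usu when the last vowel of the stem is a rounded vowel (*rutu*, *nefmipo*, *gelajro*); -apa when the last vowel of the stem is an unrounded vowel (*rufi*, *tesa*).
*uko* — last vowel /o/ (a rounded vowel) → -usu → *ukousu*.
*pi* — last vowel /i/ (an unrounded vowel) → -apa → *piapa*.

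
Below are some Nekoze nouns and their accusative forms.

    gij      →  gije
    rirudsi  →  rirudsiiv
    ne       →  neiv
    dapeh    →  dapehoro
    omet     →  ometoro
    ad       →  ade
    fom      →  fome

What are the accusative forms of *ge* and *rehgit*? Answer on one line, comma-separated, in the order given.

The alternation tracks the final sound of the stem — -oro when the stem ends in a voiceless consonant (*dapeh*, *omet*); -e when the stem ends in a voiced consonant (*gij*, *ad*, *fom*); -iv when the stem ends in a vowel (*rirudsi*, *ne*).
*ge*: final sound = /e/, a vowel → -iv → *geiv*.
The final sound of *rehgit* is /t/, which is a voiceless consonant, so the suffix is -oro, giving *rehgitoro*.

geiv, rehgitoro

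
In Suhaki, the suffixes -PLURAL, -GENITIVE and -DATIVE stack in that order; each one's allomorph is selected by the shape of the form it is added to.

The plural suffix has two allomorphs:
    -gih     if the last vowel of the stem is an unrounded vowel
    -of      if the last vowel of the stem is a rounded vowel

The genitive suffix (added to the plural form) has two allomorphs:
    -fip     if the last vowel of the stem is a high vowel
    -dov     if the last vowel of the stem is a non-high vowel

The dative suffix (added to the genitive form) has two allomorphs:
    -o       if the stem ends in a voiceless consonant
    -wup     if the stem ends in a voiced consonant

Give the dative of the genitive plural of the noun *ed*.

edgihfipo

*ed*: last vowel = /e/, an unrounded vowel → -gih → *edgih*.
The plural form *edgih*: last vowel = /i/, a high vowel → -fip → *edgihfip*.
Since the final consonant of the genitive form *edgihfip* is /p/ (voiceless), it takes -o, giving *edgihfipo*.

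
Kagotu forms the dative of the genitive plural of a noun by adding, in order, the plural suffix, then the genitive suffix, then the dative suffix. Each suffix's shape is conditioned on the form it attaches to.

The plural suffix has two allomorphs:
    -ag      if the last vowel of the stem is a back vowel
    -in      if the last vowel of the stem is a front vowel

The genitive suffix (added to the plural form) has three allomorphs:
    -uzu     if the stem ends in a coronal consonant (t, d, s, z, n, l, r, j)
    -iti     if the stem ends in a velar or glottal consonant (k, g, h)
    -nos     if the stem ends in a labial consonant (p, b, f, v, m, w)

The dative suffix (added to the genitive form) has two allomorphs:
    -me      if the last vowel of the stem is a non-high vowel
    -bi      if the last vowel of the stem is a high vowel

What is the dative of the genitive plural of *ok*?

okagitibi

Since the last vowel of *ok* is /o/ (a back vowel), it takes -ag, giving *okag*.
The plural form *okag*: final consonant = /g/, velar/glottal → -iti → *okagiti*.
The last vowel of the genitive form *okagiti* is /i/, which is a high vowel, so the dative suffix is -bi, giving *okagitibi*.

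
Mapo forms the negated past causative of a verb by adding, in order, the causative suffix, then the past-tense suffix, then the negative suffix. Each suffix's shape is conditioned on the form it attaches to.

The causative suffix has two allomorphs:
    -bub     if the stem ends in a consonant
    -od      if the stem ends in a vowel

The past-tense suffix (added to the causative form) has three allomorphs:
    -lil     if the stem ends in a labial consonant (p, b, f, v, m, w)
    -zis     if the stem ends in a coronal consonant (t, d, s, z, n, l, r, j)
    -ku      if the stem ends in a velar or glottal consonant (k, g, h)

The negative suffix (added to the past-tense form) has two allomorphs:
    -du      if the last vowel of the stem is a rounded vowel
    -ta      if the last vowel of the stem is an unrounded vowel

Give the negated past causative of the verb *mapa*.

mapaodzista

The final sound of *mapa* is /a/, which is a vowel, so the causative suffix is -od, giving *mapaod*.
The final consonant of the causative form *mapaod* is /d/, which is coronal, so the past-tense suffix is -zis, giving *mapaodzis*.
The past-tense form *mapaodzis* — last vowel /i/ (an unrounded vowel) → -ta → *mapaodzista*.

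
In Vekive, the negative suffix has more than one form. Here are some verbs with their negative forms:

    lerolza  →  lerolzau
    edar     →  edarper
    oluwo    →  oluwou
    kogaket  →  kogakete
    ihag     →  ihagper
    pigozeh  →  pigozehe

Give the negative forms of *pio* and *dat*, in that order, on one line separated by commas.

piou, date

The pattern is voicing of the final sound: -e when the stem ends in a voiceless consonant (*kogaket*, *pigozeh*); -per when the stem ends in a voiced consonant (*edar*, *ihag*); -u when the stem ends in a vowel (*lerolza*, *oluwo*).
Since the final sound of *pio* is /o/ (a vowel), it takes -u, giving *piou*.
The final sound of *dat* is /t/, which is a voiceless consonant, so the suffix is -e, giving *date*.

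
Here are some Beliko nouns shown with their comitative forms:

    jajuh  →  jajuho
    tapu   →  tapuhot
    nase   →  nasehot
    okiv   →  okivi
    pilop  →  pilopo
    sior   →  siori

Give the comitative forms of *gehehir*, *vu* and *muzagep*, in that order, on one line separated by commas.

The pattern is voicing of the final sound: -o when the stem ends in a voiceless consonant (*jajuh*, *pilop*); -i when the stem ends in a voiced consonant (*okiv*, *sior*); -hot when the stem ends in a vowel (*tapu*, *nase*).
*gehehir*: final sound = /r/, a voiced consonant → -i → *gehehiri*.
*vu*: final sound = /u/, a vowel → -hot → *vuhot*.
*muzagep*: final sound = /p/, a voiceless consonant → -o → *muzagepo*.

gehehiri, vuhot, muzagepo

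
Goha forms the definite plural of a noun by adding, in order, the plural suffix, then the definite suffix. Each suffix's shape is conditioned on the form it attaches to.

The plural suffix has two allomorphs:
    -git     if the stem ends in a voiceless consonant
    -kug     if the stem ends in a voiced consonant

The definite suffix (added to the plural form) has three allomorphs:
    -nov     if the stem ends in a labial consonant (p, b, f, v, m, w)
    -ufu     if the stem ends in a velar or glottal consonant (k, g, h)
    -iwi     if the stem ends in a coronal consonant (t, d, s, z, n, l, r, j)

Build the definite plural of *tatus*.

tatusgitiwi

*tatus*: final consonant = /s/, voiceless → -git → *tatusgit*.
The plural form *tatusgit* — final consonant /t/ (coronal) → -iwi → *tatusgitiwi*.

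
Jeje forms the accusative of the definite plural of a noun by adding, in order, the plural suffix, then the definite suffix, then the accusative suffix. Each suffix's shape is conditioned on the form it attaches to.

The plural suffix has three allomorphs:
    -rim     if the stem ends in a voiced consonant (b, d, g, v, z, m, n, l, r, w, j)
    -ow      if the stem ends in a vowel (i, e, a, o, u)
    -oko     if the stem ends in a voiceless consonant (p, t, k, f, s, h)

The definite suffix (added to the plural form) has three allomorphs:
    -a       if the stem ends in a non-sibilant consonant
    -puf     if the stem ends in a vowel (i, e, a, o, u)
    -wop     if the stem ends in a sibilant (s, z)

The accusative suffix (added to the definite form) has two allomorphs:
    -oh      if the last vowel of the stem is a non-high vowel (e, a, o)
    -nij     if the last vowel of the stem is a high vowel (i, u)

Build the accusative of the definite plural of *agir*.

*agir* — final sound /r/ (a voiced consonant) → -rim → *agirrim*.
The plural form *agirrim*: final sound = /m/, a non-sibilant consonant → -a → *agirrima*.
Since the last vowel of the definite form *agirrima* is /a/ (a non-high vowel), it takes -oh, giving *agirrimaoh*.

agirrimaoh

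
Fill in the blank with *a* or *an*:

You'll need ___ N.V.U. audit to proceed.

an

The indefinite article is chosen by the initial *sound* of the following word, not its spelling.
The initialism *N.V.U.* is read letter by letter; the first letter, N, is pronounced /ɛn/, which begins with a vowel sound.
So the article is *an*: You'll need an N.V.U. audit to proceed.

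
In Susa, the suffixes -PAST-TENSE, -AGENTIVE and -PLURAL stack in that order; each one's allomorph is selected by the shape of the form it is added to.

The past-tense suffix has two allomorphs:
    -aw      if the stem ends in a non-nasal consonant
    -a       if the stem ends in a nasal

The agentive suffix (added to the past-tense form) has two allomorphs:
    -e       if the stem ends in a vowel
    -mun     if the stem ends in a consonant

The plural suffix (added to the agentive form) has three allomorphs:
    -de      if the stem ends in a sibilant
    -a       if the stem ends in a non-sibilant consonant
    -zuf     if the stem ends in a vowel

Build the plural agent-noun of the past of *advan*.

advanaezuf

Since the final consonant of *advan* is /n/ (a nasal), it takes -a, giving *advana*.
Since the final sound of the past-tense form *advana* is /a/ (a vowel), it takes -e, giving *advanae*.
The agentive form *advanae* — final sound /e/ (a vowel) → -zuf → *advanaezuf*.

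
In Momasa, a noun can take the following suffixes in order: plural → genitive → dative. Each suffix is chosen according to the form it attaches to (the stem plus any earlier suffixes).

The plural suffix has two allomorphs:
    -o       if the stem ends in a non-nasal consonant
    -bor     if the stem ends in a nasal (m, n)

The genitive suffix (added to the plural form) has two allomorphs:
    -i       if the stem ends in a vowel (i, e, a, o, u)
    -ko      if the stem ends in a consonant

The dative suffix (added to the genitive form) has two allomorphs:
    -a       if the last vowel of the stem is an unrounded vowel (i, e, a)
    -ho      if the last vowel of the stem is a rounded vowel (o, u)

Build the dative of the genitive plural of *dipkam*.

dipkamborkoho

*dipkam* — final consonant /m/ (a nasal) → -bor → *dipkambor*.
The final sound of the plural form *dipkambor* is /r/, which is a consonant, so the genitive suffix is -ko, giving *dipkamborko*.
The genitive form *dipkamborko* — last vowel /o/ (a rounded vowel) → -ho → *dipkamborkoho*.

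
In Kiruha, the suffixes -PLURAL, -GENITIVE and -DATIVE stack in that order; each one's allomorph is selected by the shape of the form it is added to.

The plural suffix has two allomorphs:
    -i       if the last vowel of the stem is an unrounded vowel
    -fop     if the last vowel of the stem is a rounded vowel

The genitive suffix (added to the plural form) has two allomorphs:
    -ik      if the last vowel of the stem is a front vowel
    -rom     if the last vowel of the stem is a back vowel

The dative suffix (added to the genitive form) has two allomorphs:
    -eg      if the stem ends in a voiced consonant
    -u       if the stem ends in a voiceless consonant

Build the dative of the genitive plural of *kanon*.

*kanon*: last vowel = /o/, a rounded vowel → -fop → *kanonfop*.
Since the last vowel of the plural form *kanonfop* is /o/ (a back vowel), it takes -rom, giving *kanonfoprom*.
The genitive form *kanonfoprom* — final consonant /m/ (voiced) → -eg → *kanonfopromeg*.

kanonfopromeg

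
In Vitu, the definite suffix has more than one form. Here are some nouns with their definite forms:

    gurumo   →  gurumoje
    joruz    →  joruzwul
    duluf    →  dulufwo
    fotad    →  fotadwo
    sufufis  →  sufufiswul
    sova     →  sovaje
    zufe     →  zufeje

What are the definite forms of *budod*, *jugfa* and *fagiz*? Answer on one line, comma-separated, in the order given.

budodwo, jugfaje, fagizwul

Looking at the final sound of each stem: -wul when the stem ends in a sibilant (*joruz*, *sufufis*); -wo when the stem ends in a non-sibilant consonant (*duluf*, *fotad*); -je when the stem ends in a vowel (*gurumo*, *sova*, *zufe*).
Since the final sound of *budod* is /d/ (a non-sibilant consonant), it takes -wo, giving *budodwo*.
The final sound of *jugfa* is /a/, which is a vowel, so the suffix is -je, giving *jugfaje*.
*fagiz*: final sound = /z/, a sibilant → -wul → *fagizwul*.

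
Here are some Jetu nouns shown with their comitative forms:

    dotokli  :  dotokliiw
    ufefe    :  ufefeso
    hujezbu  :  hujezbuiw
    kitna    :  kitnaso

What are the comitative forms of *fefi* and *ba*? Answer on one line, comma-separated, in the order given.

Looking at the last vowel of each stem: -iw when the last vowel of the stem is a high vowel (*dotokli*, *hujezbu*); -so when the last vowel of the stem is a non-high vowel (*ufefe*, *kitna*).
Since the last vowel of *fefi* is /i/ (a high vowel), it takes -iw, giving *fefiiw*.
The last vowel of *ba* is /a/, which is a non-high vowel, so the suffix is -so, giving *baso*.

fefiiw, baso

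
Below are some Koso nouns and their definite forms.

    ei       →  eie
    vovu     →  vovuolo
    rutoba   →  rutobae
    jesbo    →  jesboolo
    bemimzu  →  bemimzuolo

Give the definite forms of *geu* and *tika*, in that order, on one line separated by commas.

geuolo, tikae

The alternation tracks the last vowel of the stem — -olo when the last vowel of the stem is a rounded vowel (*vovu*, *jesbo*, *bemimzu*); -e when the last vowel of the stem is an unrounded vowel (*ei*, *rutoba*).
*geu*: last vowel = /u/, a rounded vowel → -olo → *geuolo*.
*tika* — last vowel /a/ (an unrounded vowel) → -e → *tikae*.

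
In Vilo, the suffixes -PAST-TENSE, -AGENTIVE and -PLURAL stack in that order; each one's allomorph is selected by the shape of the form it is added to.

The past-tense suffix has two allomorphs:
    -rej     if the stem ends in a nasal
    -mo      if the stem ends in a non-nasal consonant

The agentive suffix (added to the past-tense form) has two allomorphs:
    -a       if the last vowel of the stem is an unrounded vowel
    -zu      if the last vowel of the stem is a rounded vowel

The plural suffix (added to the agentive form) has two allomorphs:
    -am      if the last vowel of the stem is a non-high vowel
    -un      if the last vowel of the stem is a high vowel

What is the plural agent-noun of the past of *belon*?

belonrejaam

The final consonant of *belon* is /n/, which is a nasal, so the past-tense suffix is -rej, giving *belonrej*.
The past-tense form *belonrej* — last vowel /e/ (an unrounded vowel) → -a → *belonreja*.
The agentive form *belonreja*: last vowel = /a/, a non-high vowel → -am → *belonrejaam*.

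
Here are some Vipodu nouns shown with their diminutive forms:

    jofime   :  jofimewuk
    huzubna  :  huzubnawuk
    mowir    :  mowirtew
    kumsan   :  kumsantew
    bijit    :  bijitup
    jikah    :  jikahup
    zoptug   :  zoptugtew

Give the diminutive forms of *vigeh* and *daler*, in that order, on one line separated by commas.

The suffix is conditioned by the final sound: -up when the stem ends in a voiceless consonant (*bijit*, *jikah*); -tew when the stem ends in a voiced consonant (*mowir*, *kumsan*, *zoptug*); -wuk when the stem ends in a vowel (*jofime*, *huzubna*).
*vigeh* — final sound /h/ (a voiceless consonant) → -up → *vigehup*.
*daler*: final sound = /r/, a voiced consonant → -tew → *dalertew*.

vigehup, dalertew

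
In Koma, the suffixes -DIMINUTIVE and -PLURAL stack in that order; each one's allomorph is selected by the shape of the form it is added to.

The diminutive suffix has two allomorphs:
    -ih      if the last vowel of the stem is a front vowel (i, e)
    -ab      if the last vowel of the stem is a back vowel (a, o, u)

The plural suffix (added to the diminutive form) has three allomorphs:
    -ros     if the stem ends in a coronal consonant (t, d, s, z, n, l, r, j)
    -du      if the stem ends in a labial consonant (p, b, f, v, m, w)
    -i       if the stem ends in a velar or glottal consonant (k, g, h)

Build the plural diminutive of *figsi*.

figsiihi

*figsi*: last vowel = /i/, a front vowel → -ih → *figsiih*.
Since the final consonant of the diminutive form *figsiih* is /h/ (velar/glottal), it takes -i, giving *figsiihi*.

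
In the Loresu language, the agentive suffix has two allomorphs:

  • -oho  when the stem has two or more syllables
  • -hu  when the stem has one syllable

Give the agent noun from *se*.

sehu

*se* (one syllable) → -hu → *sehu*.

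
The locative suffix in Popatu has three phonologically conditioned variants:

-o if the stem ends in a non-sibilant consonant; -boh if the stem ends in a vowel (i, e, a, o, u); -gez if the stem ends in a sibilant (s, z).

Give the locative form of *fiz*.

The final sound of *fiz* is /z/, which is a sibilant, so the suffix is -gez, giving *fizgez*.

fizgez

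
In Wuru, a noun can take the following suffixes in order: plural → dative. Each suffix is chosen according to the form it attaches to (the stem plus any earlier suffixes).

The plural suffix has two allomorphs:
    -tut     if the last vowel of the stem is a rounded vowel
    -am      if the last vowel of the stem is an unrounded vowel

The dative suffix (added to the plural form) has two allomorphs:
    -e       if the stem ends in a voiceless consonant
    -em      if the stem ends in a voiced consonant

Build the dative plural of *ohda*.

*ohda*: last vowel = /a/, an unrounded vowel → -am → *ohdaam*.
The plural form *ohdaam* — final consonant /m/ (voiced) → -em → *ohdaamem*.

ohdaamem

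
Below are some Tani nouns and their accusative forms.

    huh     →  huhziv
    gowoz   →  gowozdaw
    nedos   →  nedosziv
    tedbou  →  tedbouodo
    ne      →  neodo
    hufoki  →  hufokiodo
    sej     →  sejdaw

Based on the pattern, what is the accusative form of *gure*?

The alternation tracks the final sound of the stem — -ziv when the stem ends in a voiceless consonant (*huh*, *nedos*); -daw when the stem ends in a voiced consonant (*gowoz*, *sej*); -odo when the stem ends in a vowel (*tedbou*, *ne*, *hufoki*).
The final sound of *gure* is /e/, which is a vowel, so the suffix is -odo, giving *gureodo*.

gureodo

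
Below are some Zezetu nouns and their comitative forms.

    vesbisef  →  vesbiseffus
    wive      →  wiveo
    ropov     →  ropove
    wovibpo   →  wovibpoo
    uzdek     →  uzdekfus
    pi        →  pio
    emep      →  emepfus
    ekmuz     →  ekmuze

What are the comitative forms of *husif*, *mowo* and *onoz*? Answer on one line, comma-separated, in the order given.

husiffus, mowoo, onoze

Looking at the final sound of each stem: -fus when the stem ends in a voiceless consonant (*vesbisef*, *uzdek*, *emep*); -e when the stem ends in a voiced consonant (*ropov*, *ekmuz*); -o when the stem ends in a vowel (*wive*, *wovibpo*, *pi*).
*husif*: final sound = /f/, a voiceless consonant → -fus → *husiffus*.
*mowo*: final sound = /o/, a vowel → -o → *mowoo*.
The final sound of *onoz* is /z/, which is a voiced consonant, so the suffix is -e, giving *onoze*.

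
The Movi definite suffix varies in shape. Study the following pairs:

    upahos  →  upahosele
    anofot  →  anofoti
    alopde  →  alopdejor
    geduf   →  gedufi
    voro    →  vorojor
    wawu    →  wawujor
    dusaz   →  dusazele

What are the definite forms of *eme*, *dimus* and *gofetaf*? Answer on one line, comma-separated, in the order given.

The suffix is conditioned by the final sound: -ele when the stem ends in a sibilant (*upahos*, *dusaz*); -i when the stem ends in a non-sibilant consonant (*anofot*, *geduf*); -jor when the stem ends in a vowel (*alopde*, *voro*, *wawu*).
*eme* — final sound /e/ (a vowel) → -jor → *emejor*.
*dimus* — final sound /s/ (a sibilant) → -ele → *dimusele*.
Since the final sound of *gofetaf* is /f/ (a non-sibilant consonant), it takes -i, giving *gofetafi*.

emejor, dimusele, gofetafi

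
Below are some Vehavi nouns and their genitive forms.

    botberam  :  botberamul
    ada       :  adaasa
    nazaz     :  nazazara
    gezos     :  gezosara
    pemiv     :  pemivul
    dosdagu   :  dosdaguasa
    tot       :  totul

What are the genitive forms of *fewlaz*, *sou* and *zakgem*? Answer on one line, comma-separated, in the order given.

fewlazara, souasa, zakgemul

Looking at the final sound of each stem: -ara when the stem ends in a sibilant (*nazaz*, *gezos*); -ul when the stem ends in a non-sibilant consonant (*botberam*, *pemiv*, *tot*); -asa when the stem ends in a vowel (*ada*, *dosdagu*).
The final sound of *fewlaz* is /z/, which is a sibilant, so the suffix is -ara, giving *fewlazara*.
The final sound of *sou* is /u/, which is a vowel, so the suffix is -asa, giving *souasa*.
*zakgem* — final sound /m/ (a non-sibilant consonant) → -ul → *zakgemul*.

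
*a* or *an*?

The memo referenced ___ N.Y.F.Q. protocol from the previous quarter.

an

The indefinite article is chosen by the initial *sound* of the following word, not its spelling.
The initialism *N.Y.F.Q.* is read letter by letter; the first letter, N, is pronounced /ɛn/, which begins with a vowel sound.
So the article is *an*: The memo referenced an N.Y.F.Q. protocol from the previous quarter.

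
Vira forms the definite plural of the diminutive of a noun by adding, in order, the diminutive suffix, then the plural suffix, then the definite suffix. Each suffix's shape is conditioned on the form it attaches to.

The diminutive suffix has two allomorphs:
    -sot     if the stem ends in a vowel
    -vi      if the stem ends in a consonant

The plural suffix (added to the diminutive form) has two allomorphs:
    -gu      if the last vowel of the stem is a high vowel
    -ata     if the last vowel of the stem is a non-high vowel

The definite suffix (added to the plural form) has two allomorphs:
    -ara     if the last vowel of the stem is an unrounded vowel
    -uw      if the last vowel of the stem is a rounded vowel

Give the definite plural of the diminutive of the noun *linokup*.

Since the final sound of *linokup* is /p/ (a consonant), it takes -vi, giving *linokupvi*.
Since the last vowel of the diminutive form *linokupvi* is /i/ (a high vowel), it takes -gu, giving *linokupvigu*.
Since the last vowel of the plural form *linokupvigu* is /u/ (a rounded vowel), it takes -uw, giving *linokupviguuw*.

linokupviguuw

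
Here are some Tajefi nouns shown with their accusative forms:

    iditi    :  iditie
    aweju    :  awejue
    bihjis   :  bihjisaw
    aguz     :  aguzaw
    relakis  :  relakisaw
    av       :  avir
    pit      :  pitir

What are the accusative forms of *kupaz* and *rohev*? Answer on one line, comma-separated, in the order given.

The suffix is conditioned by the final sound: -aw when the stem ends in a sibilant (*bihjis*, *aguz*, *relakis*); -ir when the stem ends in a non-sibilant consonant (*av*, *pit*); -e when the stem ends in a vowel (*iditi*, *aweju*).
*kupaz* — final sound /z/ (a sibilant) → -aw → *kupazaw*.
*rohev*: final sound = /v/, a non-sibilant consonant → -ir → *rohevir*.

kupazaw, rohevir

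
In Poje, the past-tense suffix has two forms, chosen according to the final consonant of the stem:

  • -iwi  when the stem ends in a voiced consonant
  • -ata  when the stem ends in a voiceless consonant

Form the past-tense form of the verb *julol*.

*julol* — final consonant /l/ (voiced) → -iwi → *juloliwi*.

juloliwi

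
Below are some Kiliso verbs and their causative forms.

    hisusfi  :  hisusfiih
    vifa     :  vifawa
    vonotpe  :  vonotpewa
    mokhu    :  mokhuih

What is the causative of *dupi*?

dupiih

The alternation tracks the last vowel of the stem — -ih when the last vowel of the stem is a high vowel (*hisusfi*, *mokhu*); -wa when the last vowel of the stem is a non-high vowel (*vifa*, *vonotpe*).
The last vowel of *dupi* is /i/, which is a high vowel, so the suffix is -ih, giving *dupiih*.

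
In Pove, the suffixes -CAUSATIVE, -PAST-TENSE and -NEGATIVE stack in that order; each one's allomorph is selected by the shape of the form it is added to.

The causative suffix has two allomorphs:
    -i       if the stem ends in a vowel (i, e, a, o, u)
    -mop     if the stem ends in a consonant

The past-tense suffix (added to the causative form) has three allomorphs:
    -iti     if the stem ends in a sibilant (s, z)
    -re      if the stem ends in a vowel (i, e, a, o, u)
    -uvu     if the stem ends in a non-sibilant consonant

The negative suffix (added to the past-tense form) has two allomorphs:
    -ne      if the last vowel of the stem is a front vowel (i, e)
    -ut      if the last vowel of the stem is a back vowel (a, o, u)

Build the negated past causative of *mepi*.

mepiirene

*mepi*: final sound = /i/, a vowel → -i → *mepii*.
The causative form *mepii*: final sound = /i/, a vowel → -re → *mepiire*.
The past-tense form *mepiire*: last vowel = /e/, a front vowel → -ne → *mepiirene*.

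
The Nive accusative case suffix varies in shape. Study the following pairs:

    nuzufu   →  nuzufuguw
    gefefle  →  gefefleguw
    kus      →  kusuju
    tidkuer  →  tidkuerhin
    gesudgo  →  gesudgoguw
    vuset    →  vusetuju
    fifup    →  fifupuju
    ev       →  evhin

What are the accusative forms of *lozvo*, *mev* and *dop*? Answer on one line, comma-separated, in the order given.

The pattern is voicing of the final sound: -uju when the stem ends in a voiceless consonant (*kus*, *vuset*, *fifup*); -hin when the stem ends in a voiced consonant (*tidkuer*, *ev*); -guw when the stem ends in a vowel (*nuzufu*, *gefefle*, *gesudgo*).
*lozvo* — final sound /o/ (a vowel) → -guw → *lozvoguw*.
*mev* — final sound /v/ (a voiced consonant) → -hin → *mevhin*.
*dop* — final sound /p/ (a voiceless consonant) → -uju → *dopuju*.

lozvoguw, mevhin, dopuju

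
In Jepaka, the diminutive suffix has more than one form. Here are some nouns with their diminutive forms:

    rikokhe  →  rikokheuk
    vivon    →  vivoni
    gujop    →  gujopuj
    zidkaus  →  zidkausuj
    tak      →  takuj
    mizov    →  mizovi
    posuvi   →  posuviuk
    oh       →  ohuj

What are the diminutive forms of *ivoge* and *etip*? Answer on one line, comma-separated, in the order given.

The pattern is voicing of the final sound: -uj when the stem ends in a voiceless consonant (*gujop*, *zidkaus*, *tak*, *oh*); -i when the stem ends in a voiced consonant (*vivon*, *mizov*); -uk when the stem ends in a vowel (*rikokhe*, *posuvi*).
*ivoge* — final sound /e/ (a vowel) → -uk → *ivogeuk*.
*etip* — final sound /p/ (a voiceless consonant) → -uj → *etipuj*.

ivogeuk, etipuj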